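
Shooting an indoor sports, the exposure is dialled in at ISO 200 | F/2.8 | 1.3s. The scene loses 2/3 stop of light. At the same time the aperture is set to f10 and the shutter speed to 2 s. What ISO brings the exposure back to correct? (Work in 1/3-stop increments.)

ISO 2500

Scene light: 2/3 stop darker.
Aperture: f/2.8 → f/3.2 → f/3.5 → f/4 → f/4.5 → f/5 → f/5.6 → f/6.3 → f/7.1 → f/8 → f/9 → f/10 — 3 2/3 stops stopped down (darker).
Shutter speed: 1.3 → 1.6 → 2 — 2/3 stop slower (brighter).
Net so far: 3 2/3 stops darker. ISO: 200 → 250 → 320 → 400 → 500 → 640 → 800 → 1000 → 1250 → 1600 → 2000 → 2500.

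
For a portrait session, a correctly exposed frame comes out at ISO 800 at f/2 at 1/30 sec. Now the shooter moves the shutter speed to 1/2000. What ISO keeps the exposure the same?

Shutter speed: 1/30 → 1/60 → 1/125 → 1/250 → 1/500 → 1/1000 → 1/2000 — 6 stops shorter (darker).
Need 6 stops brighter from the ISO: 800 → 1600 → 3200 → 6400 → 12800 → 25600 → 51200.

ISO 51200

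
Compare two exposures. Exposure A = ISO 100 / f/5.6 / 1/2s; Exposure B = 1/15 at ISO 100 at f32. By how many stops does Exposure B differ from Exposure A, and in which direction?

Aperture: f/5.6 → f/8 → f/11 → f/16 → f/22 → f/32 — 5 stops narrower (darker).
Shutter speed: 1/2 → 1/4 → 1/8 → 1/15 — 3 stops faster (darker).
ISO: unchanged.
Net: −5 −3 = −8 stops.

8 stops darker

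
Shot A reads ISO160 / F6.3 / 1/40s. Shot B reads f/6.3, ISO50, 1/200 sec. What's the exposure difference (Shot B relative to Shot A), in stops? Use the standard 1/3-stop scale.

Aperture: unchanged.
Shutter speed: 1/40 → 1/50 → 1/60 → 1/80 → 1/100 → 1/125 → 1/160 → 1/200 — 2 1/3 stops faster (darker).
ISO: 160 → 125 → 100 → 80 → 64 → 50 — 1 2/3 stops dropped (darker).
Net: −2 1/3 −1 2/3 = −4 stops.

4 stops darker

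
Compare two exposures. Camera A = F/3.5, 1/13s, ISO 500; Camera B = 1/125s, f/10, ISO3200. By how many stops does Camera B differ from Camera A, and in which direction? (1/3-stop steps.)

Aperture: f/3.5 → f/4 → f/4.5 → f/5 → f/5.6 → f/6.3 → f/7.1 → f/8 → f/9 → f/10 — 3 stops smaller aperture (darker).
Shutter speed: 1/13 → 1/15 → 1/20 → 1/25 → 1/30 → 1/40 → 1/50 → 1/60 → 1/80 → 1/100 → 1/125 — 3 1/3 stops faster (darker).
ISO: 500 → 640 → 800 → 1000 → 1250 → 1600 → 2000 → 2500 → 3200 — 2 2/3 stops higher (brighter).
Net: −3 −3 1/3 +2 2/3 = −3 2/3 stops.

3 2/3 stops darker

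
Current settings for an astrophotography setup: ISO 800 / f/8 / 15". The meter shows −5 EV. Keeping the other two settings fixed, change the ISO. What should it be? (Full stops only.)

Underexposed by 5 stops → need 5 stops brighter.
ISO: 800 → 1600 → 3200 → 6400 → 12800 → 25600.

ISO 25600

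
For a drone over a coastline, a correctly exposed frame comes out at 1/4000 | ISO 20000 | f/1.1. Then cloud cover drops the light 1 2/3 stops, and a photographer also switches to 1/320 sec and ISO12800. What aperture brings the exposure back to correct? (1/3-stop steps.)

f/1.8

Scene light: 1 2/3 stops darker.
Shutter speed: 1/4000 → 1/3200 → 1/2500 → 1/2000 → 1/1600 → 1/1250 → 1/1000 → 1/800 → 1/640 → 1/500 → 1/400 → 1/320 — 3 2/3 stops slower (brighter).
ISO: 20000 → 16000 → 12800 — 2/3 stop dropped (darker).
Net so far: 1 1/3 stops brighter. Aperture: f/1.1 → f/1.2 → f/1.4 → f/1.6 → f/1.8.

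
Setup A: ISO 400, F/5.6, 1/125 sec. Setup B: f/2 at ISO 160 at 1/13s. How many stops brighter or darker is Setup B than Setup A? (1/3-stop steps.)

5 stops brighter

Aperture: f/5.6 → f/5 → f/4.5 → f/4 → f/3.5 → f/3.2 → f/2.8 → f/2.5 → f/2.2 → f/2 — 3 stops wider (brighter).
Shutter speed: 1/125 → 1/100 → 1/80 → 1/60 → 1/50 → 1/40 → 1/30 → 1/25 → 1/20 → 1/15 → 1/13 — 3 1/3 stops slower (brighter).
ISO: 400 → 320 → 250 → 200 → 160 — 1 1/3 stops lower (darker).
Net: +3 +3 1/3 −1 1/3 = +5 stops.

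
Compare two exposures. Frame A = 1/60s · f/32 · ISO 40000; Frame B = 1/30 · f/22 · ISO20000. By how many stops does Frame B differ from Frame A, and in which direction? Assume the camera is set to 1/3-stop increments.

1 stop brighter

Aperture: f/32 → f/29 → f/25 → f/22 — 1 stop larger aperture (brighter).
Shutter speed: 1/60 → 1/50 → 1/40 → 1/30 — 1 stop slower (brighter).
ISO: 40000 → 32000 → 25600 → 20000 — 1 stop lower (darker).
Net: +1 +1 −1 = +1 stop.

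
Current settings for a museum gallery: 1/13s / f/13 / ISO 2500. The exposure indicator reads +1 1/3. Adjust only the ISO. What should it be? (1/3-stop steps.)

Overexposed by 1 1/3 stops → need 1 1/3 stops darker.
ISO: 2500 → 2000 → 1600 → 1250 → 1000.

ISO 1000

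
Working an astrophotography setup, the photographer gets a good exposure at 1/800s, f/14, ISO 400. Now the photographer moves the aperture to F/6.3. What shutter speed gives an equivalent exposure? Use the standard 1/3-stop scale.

Aperture: f/14 → f/13 → f/11 → f/10 → f/9 → f/8 → f/7.1 → f/6.3 — 2 1/3 stops opened up (brighter).
Need 2 1/3 stops darker from the shutter speed: 1/800 → 1/1000 → 1/1250 → 1/1600 → 1/2000 → 1/2500 → 1/3200 → 1/4000.

1/4000s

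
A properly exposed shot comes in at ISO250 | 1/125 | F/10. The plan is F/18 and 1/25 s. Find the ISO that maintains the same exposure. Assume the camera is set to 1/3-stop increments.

ISO 160

Aperture: f/10 → f/11 → f/13 → f/14 → f/16 → f/18 — 1 2/3 stops stopped down (darker).
Shutter speed: 1/125 → 1/100 → 1/80 → 1/60 → 1/50 → 1/40 → 1/30 → 1/25 — 2 1/3 stops slower (brighter).
Net change so far: 2/3 stop brighter. Offset with the ISO: 250 → 200 → 160.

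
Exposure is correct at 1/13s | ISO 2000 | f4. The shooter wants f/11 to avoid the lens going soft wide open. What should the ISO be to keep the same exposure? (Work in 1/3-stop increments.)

Aperture: f/4 → f/4.5 → f/5 → f/5.6 → f/6.3 → f/7.1 → f/8 → f/9 → f/10 → f/11 — 3 stops smaller aperture (darker).
Need 3 stops brighter from the ISO: 2000 → 2500 → 3200 → 4000 → 5000 → 6400 → 8000 → 10000 → 12800 → 16000.

ISO 16000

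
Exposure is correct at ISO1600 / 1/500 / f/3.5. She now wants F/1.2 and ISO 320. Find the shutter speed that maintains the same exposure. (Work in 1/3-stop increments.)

1/800s

Aperture: f/3.5 → f/3.2 → f/2.8 → f/2.5 → f/2.2 → f/2 → f/1.8 → f/1.6 → f/1.4 → f/1.2 — 3 stops wider (brighter).
ISO: 1600 → 1250 → 1000 → 800 → 640 → 500 → 400 → 320 — 2 1/3 stops lower (darker).
Net change so far: 2/3 stop brighter. Offset with the shutter speed: 1/500 → 1/640 → 1/800.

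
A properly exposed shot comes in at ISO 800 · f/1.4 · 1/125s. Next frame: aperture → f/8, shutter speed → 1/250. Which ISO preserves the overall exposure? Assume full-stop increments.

Aperture: f/1.4 → f/2 → f/2.8 → f/4 → f/5.6 → f/8 — 5 stops narrower (darker).
Shutter speed: 1/125 → 1/250 — 1 stop faster (darker).
Net change so far: 6 stops darker. Offset with the ISO: 800 → 1600 → 3200 → 6400 → 12800 → 25600 → 51200.

ISO 51200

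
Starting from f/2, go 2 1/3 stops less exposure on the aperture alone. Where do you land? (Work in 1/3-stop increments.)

f/4.5

Aperture: f/2 → f/2.2 → f/2.5 → f/2.8 → f/3.2 → f/3.5 → f/4 → f/4.5 — 2 1/3 stops stopped down (darker).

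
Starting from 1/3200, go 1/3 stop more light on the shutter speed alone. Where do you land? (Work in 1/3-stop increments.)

Shutter speed: 1/3200 → 1/2500 — 1/3 stop slower (brighter).

1/2500s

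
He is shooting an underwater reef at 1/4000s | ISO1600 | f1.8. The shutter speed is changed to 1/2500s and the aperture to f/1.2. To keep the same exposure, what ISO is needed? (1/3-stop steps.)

ISO 500

Shutter speed: 1/4000 → 1/3200 → 1/2500 — 2/3 stop longer (brighter).
Aperture: f/1.8 → f/1.6 → f/1.4 → f/1.2 — 1 stop larger aperture (brighter).
Net change so far: 1 2/3 stops brighter. Offset with the ISO: 1600 → 1250 → 1000 → 800 → 640 → 500.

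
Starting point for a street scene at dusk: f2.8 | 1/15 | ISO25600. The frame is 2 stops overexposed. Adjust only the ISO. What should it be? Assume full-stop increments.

ISO 6400

Overexposed by 2 stops → need 2 stops darker.
ISO: 25600 → 12800 → 6400.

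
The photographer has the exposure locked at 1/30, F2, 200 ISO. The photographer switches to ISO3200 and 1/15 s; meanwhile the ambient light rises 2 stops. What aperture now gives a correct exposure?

Scene light: 2 stops brighter.
ISO: 200 → 400 → 800 → 1600 → 3200 — 4 stops raised (brighter).
Shutter speed: 1/30 → 1/15 — 1 stop longer (brighter).
Net so far: 7 stops brighter. Aperture: f/2 → f/2.8 → f/4 → f/5.6 → f/8 → f/11 → f/16 → f/22.

f/22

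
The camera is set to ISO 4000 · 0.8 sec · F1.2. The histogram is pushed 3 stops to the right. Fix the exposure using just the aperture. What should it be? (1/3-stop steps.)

Overexposed by 3 stops → need 3 stops darker.
Aperture: f/1.2 → f/1.4 → f/1.6 → f/1.8 → f/2 → f/2.2 → f/2.5 → f/2.8 → f/3.2 → f/3.5.

f/3.5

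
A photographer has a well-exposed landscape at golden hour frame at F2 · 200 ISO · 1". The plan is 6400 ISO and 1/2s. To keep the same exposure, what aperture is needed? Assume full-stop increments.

ISO: 200 → 400 → 800 → 1600 → 3200 → 6400 — 5 stops raised (brighter).
Shutter speed: 1 → 1/2 — 1 stop faster (darker).
Net change so far: 4 stops brighter. Offset with the aperture: f/2 → f/2.8 → f/4 → f/5.6 → f/8.

f/8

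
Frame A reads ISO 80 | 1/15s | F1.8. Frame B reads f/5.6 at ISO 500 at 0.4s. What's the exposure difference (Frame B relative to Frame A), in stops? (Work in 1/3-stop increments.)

2 stops brighter

Aperture: f/1.8 → f/2 → f/2.2 → f/2.5 → f/2.8 → f/3.2 → f/3.5 → f/4 → f/4.5 → f/5 → f/5.6 — 3 1/3 stops stopped down (darker).
Shutter speed: 1/15 → 1/13 → 1/10 → 1/8 → 1/6 → 1/5 → 1/4 → 0.3 → 0.4 — 2 2/3 stops longer (brighter).
ISO: 80 → 100 → 125 → 160 → 200 → 250 → 320 → 400 → 500 — 2 2/3 stops raised (brighter).
Net: −3 1/3 +2 2/3 +2 2/3 = +2 stops.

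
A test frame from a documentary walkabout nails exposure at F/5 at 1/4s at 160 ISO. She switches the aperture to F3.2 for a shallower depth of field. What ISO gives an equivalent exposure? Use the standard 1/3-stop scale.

Aperture: f/5 → f/4.5 → f/4 → f/3.5 → f/3.2 — 1 1/3 stops opened up (brighter).
Need 1 1/3 stops darker from the ISO: 160 → 125 → 100 → 80 → 64.

ISO 64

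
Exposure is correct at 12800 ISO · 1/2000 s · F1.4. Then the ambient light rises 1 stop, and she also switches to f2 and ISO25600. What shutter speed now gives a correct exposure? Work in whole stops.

Scene light: 1 stop brighter.
Aperture: f/1.4 → f/2 — 1 stop stopped down (darker).
ISO: 12800 → 25600 — 1 stop raised (brighter).
Net so far: 1 stop brighter. Shutter speed: 1/2000 → 1/4000.

1/4000s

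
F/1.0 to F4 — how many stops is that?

4 stops

f/1.0 → f/1.4 → f/2 → f/2.8 → f/4 — count the steps: 4 stops.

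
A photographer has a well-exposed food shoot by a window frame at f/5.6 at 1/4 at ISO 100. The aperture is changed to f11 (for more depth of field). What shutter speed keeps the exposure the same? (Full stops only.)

1 s

Aperture: f/5.6 → f/8 → f/11 — 2 stops narrower (darker).
Need 2 stops brighter from the shutter speed: 1/4 → 1/2 → 1.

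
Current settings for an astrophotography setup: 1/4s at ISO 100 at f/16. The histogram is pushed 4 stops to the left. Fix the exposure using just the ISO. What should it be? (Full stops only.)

ISO 1600

Underexposed by 4 stops → need 4 stops brighter.
ISO: 100 → 200 → 400 → 800 → 1600.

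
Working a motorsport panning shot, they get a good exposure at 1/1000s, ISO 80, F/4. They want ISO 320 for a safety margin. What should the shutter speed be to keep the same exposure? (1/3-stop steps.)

1/4000s

ISO: 80 → 100 → 125 → 160 → 200 → 250 → 320 — 2 stops raised (brighter).
Need 2 stops darker from the shutter speed: 1/1000 → 1/1250 → 1/1600 → 1/2000 → 1/2500 → 1/3200 → 1/4000.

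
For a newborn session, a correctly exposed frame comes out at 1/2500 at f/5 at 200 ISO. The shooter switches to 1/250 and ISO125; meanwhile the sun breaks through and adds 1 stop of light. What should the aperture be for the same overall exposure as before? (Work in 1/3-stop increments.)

f/18

Scene light: 1 stop brighter.
Shutter speed: 1/2500 → 1/2000 → 1/1600 → 1/1250 → 1/1000 → 1/800 → 1/640 → 1/500 → 1/400 → 1/320 → 1/250 — 3 1/3 stops longer (brighter).
ISO: 200 → 160 → 125 — 2/3 stop lower (darker).
Net so far: 3 2/3 stops brighter. Aperture: f/5 → f/5.6 → f/6.3 → f/7.1 → f/8 → f/9 → f/10 → f/11 → f/13 → f/14 → f/16 → f/18.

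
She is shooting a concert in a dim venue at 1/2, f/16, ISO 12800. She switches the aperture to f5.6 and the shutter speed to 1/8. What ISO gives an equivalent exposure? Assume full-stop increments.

ISO 6400

Aperture: f/16 → f/11 → f/8 → f/5.6 — 3 stops wider (brighter).
Shutter speed: 1/2 → 1/4 → 1/8 — 2 stops shorter (darker).
Net change so far: 1 stop brighter. Offset with the ISO: 12800 → 6400.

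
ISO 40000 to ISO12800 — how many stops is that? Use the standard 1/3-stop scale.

1 2/3 stops

40000 → 32000 → 25600 → 20000 → 16000 → 12800 — count the steps: 5 third-stops = 1 2/3 stops.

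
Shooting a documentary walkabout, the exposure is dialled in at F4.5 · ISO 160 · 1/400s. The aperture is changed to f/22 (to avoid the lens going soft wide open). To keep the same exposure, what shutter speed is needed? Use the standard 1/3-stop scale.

Aperture: f/4.5 → f/5 → f/5.6 → f/6.3 → f/7.1 → f/8 → f/9 → f/10 → f/11 → f/13 → f/14 → f/16 → f/18 → f/20 → f/22 — 4 2/3 stops smaller aperture (darker).
Need 4 2/3 stops brighter from the shutter speed: 1/400 → 1/320 → 1/250 → 1/200 → 1/160 → 1/125 → 1/100 → 1/80 → 1/60 → 1/50 → 1/40 → 1/30 → 1/25 → 1/20 → 1/15.

1/15s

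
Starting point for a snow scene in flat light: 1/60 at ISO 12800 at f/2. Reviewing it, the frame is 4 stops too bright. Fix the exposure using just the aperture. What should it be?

Overexposed by 4 stops → need 4 stops darker.
Aperture: f/2 → f/2.8 → f/4 → f/5.6 → f/8.

f/8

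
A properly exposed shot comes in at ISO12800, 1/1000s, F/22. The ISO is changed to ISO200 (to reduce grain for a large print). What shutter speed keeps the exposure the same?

ISO: 12800 → 6400 → 3200 → 1600 → 800 → 400 → 200 — 6 stops lower (darker).
Need 6 stops brighter from the shutter speed: 1/1000 → 1/500 → 1/250 → 1/125 → 1/60 → 1/30 → 1/15.

1/15s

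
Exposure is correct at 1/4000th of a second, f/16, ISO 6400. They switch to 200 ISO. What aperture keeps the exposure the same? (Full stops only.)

f/2.8

ISO: 6400 → 3200 → 1600 → 800 → 400 → 200 — 5 stops lower (darker).
Need 5 stops brighter from the aperture: f/16 → f/11 → f/8 → f/5.6 → f/4 → f/2.8.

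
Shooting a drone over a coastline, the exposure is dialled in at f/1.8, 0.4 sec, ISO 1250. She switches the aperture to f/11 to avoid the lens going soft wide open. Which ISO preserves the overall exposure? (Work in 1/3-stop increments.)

ISO 51200

Aperture: f/1.8 → f/2 → f/2.2 → f/2.5 → f/2.8 → f/3.2 → f/3.5 → f/4 → f/4.5 → f/5 → f/5.6 → f/6.3 → f/7.1 → f/8 → f/9 → f/10 → f/11 — 5 1/3 stops narrower (darker).
Need 5 1/3 stops brighter from the ISO: 1250 → 1600 → 2000 → 2500 → 3200 → 4000 → 5000 → 6400 → 8000 → 10000 → 12800 → 16000 → 20000 → 25600 → 32000 → 40000 → 51200.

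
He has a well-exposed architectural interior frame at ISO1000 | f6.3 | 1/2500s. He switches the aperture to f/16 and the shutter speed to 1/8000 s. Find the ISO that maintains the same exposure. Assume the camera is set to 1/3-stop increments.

Aperture: f/6.3 → f/7.1 → f/8 → f/9 → f/10 → f/11 → f/13 → f/14 → f/16 — 2 2/3 stops smaller aperture (darker).
Shutter speed: 1/2500 → 1/3200 → 1/4000 → 1/5000 → 1/6400 → 1/8000 — 1 2/3 stops faster (darker).
Net change so far: 4 1/3 stops darker. Offset with the ISO: 1000 → 1250 → 1600 → 2000 → 2500 → 3200 → 4000 → 5000 → 6400 → 8000 → 10000 → 12800 → 16000 → 20000.

ISO 20000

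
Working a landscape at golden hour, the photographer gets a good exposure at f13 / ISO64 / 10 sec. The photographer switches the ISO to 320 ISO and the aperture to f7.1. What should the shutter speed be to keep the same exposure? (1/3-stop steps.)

0.6 s

ISO: 64 → 80 → 100 → 125 → 160 → 200 → 250 → 320 — 2 1/3 stops higher (brighter).
Aperture: f/13 → f/11 → f/10 → f/9 → f/8 → f/7.1 — 1 2/3 stops opened up (brighter).
Net change so far: 4 stops brighter. Offset with the shutter speed: 10 → 8 → 6 → 5 → 4 → 3.2 → 2.5 → 2 → 1.6 → 1.3 → 1 → 0.8 → 0.6.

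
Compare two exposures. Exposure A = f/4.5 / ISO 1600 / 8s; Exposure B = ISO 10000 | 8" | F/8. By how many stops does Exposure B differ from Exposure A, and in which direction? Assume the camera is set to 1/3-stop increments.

Aperture: f/4.5 → f/5 → f/5.6 → f/6.3 → f/7.1 → f/8 — 1 2/3 stops stopped down (darker).
Shutter speed: unchanged.
ISO: 1600 → 2000 → 2500 → 3200 → 4000 → 5000 → 6400 → 8000 → 10000 — 2 2/3 stops raised (brighter).
Net: −1 2/3 +2 2/3 = +1 stop.

1 stop brighter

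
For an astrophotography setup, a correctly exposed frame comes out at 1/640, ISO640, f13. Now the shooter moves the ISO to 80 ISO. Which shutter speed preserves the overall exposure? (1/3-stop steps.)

1/80s

ISO: 640 → 500 → 400 → 320 → 250 → 200 → 160 → 125 → 100 → 80 — 3 stops dropped (darker).
Need 3 stops brighter from the shutter speed: 1/640 → 1/500 → 1/400 → 1/320 → 1/250 → 1/200 → 1/160 → 1/125 → 1/100 → 1/80.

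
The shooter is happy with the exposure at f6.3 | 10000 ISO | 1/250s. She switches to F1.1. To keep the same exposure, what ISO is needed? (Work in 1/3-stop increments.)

ISO 320

Aperture: f/6.3 → f/5.6 → f/5 → f/4.5 → f/4 → f/3.5 → f/3.2 → f/2.8 → f/2.5 → f/2.2 → f/2 → f/1.8 → f/1.6 → f/1.4 → f/1.2 → f/1.1 — 5 stops wider (brighter).
Need 5 stops darker from the ISO: 10000 → 8000 → 6400 → 5000 → 4000 → 3200 → 2500 → 2000 → 1600 → 1250 → 1000 → 800 → 640 → 500 → 400 → 320.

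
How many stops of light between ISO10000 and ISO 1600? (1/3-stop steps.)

2 2/3 stops

10000 → 8000 → 6400 → 5000 → 4000 → 3200 → 2500 → 2000 → 1600 — count the steps: 8 third-stops = 2 2/3 stops.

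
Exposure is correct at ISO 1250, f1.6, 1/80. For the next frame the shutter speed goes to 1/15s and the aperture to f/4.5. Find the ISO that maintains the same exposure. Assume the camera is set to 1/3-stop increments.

ISO 2000

Shutter speed: 1/80 → 1/60 → 1/50 → 1/40 → 1/30 → 1/25 → 1/20 → 1/15 — 2 1/3 stops slower (brighter).
Aperture: f/1.6 → f/1.8 → f/2 → f/2.2 → f/2.5 → f/2.8 → f/3.2 → f/3.5 → f/4 → f/4.5 — 3 stops narrower (darker).
Net change so far: 2/3 stop darker. Offset with the ISO: 1250 → 1600 → 2000.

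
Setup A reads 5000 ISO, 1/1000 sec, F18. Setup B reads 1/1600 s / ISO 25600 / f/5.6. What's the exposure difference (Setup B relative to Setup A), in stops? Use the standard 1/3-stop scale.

5 stops brighter

Aperture: f/18 → f/16 → f/14 → f/13 → f/11 → f/10 → f/9 → f/8 → f/7.1 → f/6.3 → f/5.6 — 3 1/3 stops wider (brighter).
Shutter speed: 1/1000 → 1/1250 → 1/1600 — 2/3 stop faster (darker).
ISO: 5000 → 6400 → 8000 → 10000 → 12800 → 16000 → 20000 → 25600 — 2 1/3 stops raised (brighter).
Net: +3 1/3 −2/3 +2 1/3 = +5 stops.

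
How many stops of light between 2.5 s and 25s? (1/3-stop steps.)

3 1/3 stops

2.5 → 3.2 → 4 → 5 → 6 → 8 → 10 → 13 → 15 → 20 → 25 — count the steps: 10 third-stops = 3 1/3 stops.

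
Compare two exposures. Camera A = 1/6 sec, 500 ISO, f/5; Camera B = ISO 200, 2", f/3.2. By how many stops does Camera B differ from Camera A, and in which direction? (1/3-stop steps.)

Aperture: f/5 → f/4.5 → f/4 → f/3.5 → f/3.2 — 1 1/3 stops larger aperture (brighter).
Shutter speed: 1/6 → 1/5 → 1/4 → 0.3 → 0.4 → 0.5 → 0.6 → 0.8 → 1 → 1.3 → 1.6 → 2 — 3 2/3 stops longer (brighter).
ISO: 500 → 400 → 320 → 250 → 200 — 1 1/3 stops dropped (darker).
Net: +1 1/3 +3 2/3 −1 1/3 = +3 2/3 stops.

3 2/3 stops brighter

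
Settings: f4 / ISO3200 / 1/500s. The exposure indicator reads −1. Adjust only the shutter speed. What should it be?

Underexposed by 1 stop → need 1 stop brighter.
Shutter speed: 1/500 → 1/250.

1/250s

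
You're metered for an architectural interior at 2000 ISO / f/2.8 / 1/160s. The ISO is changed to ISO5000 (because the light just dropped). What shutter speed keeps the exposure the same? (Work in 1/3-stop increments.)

1/400s

ISO: 2000 → 2500 → 3200 → 4000 → 5000 — 1 1/3 stops higher (brighter).
Need 1 1/3 stops darker from the shutter speed: 1/160 → 1/200 → 1/250 → 1/320 → 1/400.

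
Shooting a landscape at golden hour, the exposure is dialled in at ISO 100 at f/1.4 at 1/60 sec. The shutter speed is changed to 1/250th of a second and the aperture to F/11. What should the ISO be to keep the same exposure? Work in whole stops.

ISO 25600

Shutter speed: 1/60 → 1/125 → 1/250 — 2 stops faster (darker).
Aperture: f/1.4 → f/2 → f/2.8 → f/4 → f/5.6 → f/8 → f/11 — 6 stops narrower (darker).
Net change so far: 8 stops darker. Offset with the ISO: 100 → 200 → 400 → 800 → 1600 → 3200 → 6400 → 12800 → 25600.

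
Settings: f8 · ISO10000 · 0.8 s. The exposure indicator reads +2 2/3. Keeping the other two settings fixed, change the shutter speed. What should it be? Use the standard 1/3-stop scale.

1/8s

Overexposed by 2 2/3 stops → need 2 2/3 stops darker.
Shutter speed: 0.8 → 0.6 → 0.5 → 0.4 → 0.3 → 1/4 → 1/5 → 1/6 → 1/8.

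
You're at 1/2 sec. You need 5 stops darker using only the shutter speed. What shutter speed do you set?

1/60s

Shutter speed: 1/2 → 1/4 → 1/8 → 1/15 → 1/30 → 1/60 — 5 stops faster (darker).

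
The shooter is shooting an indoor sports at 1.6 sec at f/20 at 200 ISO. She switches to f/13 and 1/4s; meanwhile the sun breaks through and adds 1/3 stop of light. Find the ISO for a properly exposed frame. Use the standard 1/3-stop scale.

Scene light: 1/3 stop brighter.
Aperture: f/20 → f/18 → f/16 → f/14 → f/13 — 1 1/3 stops larger aperture (brighter).
Shutter speed: 1.6 → 1.3 → 1 → 0.8 → 0.6 → 0.5 → 0.4 → 0.3 → 1/4 — 2 2/3 stops shorter (darker).
Net so far: 1 stop darker. ISO: 200 → 250 → 320 → 400.

ISO 400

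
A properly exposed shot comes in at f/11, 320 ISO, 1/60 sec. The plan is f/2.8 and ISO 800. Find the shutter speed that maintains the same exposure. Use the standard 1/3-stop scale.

Aperture: f/11 → f/10 → f/9 → f/8 → f/7.1 → f/6.3 → f/5.6 → f/5 → f/4.5 → f/4 → f/3.5 → f/3.2 → f/2.8 — 4 stops opened up (brighter).
ISO: 320 → 400 → 500 → 640 → 800 — 1 1/3 stops higher (brighter).
Net change so far: 5 1/3 stops brighter. Offset with the shutter speed: 1/60 → 1/80 → 1/100 → 1/125 → 1/160 → 1/200 → 1/250 → 1/320 → 1/400 → 1/500 → 1/640 → 1/800 → 1/1000 → 1/1250 → 1/1600 → 1/2000 → 1/2500.

1/2500s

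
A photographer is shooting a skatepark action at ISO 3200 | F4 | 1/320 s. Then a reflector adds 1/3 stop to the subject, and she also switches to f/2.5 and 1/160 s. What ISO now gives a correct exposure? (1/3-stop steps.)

ISO 500

Scene light: 1/3 stop brighter.
Aperture: f/4 → f/3.5 → f/3.2 → f/2.8 → f/2.5 — 1 1/3 stops opened up (brighter).
Shutter speed: 1/320 → 1/250 → 1/200 → 1/160 — 1 stop longer (brighter).
Net so far: 2 2/3 stops brighter. ISO: 3200 → 2500 → 2000 → 1600 → 1250 → 1000 → 800 → 640 → 500.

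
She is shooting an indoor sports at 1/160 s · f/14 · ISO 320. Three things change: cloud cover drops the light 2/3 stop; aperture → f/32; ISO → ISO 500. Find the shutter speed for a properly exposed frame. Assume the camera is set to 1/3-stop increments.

1/30s

Scene light: 2/3 stop darker.
Aperture: f/14 → f/16 → f/18 → f/20 → f/22 → f/25 → f/29 → f/32 — 2 1/3 stops smaller aperture (darker).
ISO: 320 → 400 → 500 — 2/3 stop raised (brighter).
Net so far: 2 1/3 stops darker. Shutter speed: 1/160 → 1/125 → 1/100 → 1/80 → 1/60 → 1/50 → 1/40 → 1/30.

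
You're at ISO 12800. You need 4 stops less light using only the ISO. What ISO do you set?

ISO: 12800 → 6400 → 3200 → 1600 → 800 — 4 stops dropped (darker).

ISO 800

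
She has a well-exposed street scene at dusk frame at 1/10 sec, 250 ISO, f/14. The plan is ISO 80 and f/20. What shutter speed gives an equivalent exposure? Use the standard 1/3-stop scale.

ISO: 250 → 200 → 160 → 125 → 100 → 80 — 1 2/3 stops lower (darker).
Aperture: f/14 → f/16 → f/18 → f/20 — 1 stop smaller aperture (darker).
Net change so far: 2 2/3 stops darker. Offset with the shutter speed: 1/10 → 1/8 → 1/6 → 1/5 → 1/4 → 0.3 → 0.4 → 0.5 → 0.6.

0.6 s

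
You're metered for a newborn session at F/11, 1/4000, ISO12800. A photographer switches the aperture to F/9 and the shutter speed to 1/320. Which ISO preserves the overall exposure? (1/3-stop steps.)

Aperture: f/11 → f/10 → f/9 — 2/3 stop wider (brighter).
Shutter speed: 1/4000 → 1/3200 → 1/2500 → 1/2000 → 1/1600 → 1/1250 → 1/1000 → 1/800 → 1/640 → 1/500 → 1/400 → 1/320 — 3 2/3 stops slower (brighter).
Net change so far: 4 1/3 stops brighter. Offset with the ISO: 12800 → 10000 → 8000 → 6400 → 5000 → 4000 → 3200 → 2500 → 2000 → 1600 → 1250 → 1000 → 800 → 640.

ISO 640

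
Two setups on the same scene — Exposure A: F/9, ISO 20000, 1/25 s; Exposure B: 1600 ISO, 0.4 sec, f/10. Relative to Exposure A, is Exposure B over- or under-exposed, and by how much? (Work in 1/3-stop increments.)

2/3 stop darker

Aperture: f/9 → f/10 — 1/3 stop stopped down (darker).
Shutter speed: 1/25 → 1/20 → 1/15 → 1/13 → 1/10 → 1/8 → 1/6 → 1/5 → 1/4 → 0.3 → 0.4 — 3 1/3 stops slower (brighter).
ISO: 20000 → 16000 → 12800 → 10000 → 8000 → 6400 → 5000 → 4000 → 3200 → 2500 → 2000 → 1600 — 3 2/3 stops lower (darker).
Net: −1/3 +3 1/3 −3 2/3 = −2/3 stops.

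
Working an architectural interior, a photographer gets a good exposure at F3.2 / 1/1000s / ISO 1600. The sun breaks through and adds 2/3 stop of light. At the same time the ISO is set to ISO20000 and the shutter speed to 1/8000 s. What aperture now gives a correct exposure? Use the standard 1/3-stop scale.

f/5

Scene light: 2/3 stop brighter.
ISO: 1600 → 2000 → 2500 → 3200 → 4000 → 5000 → 6400 → 8000 → 10000 → 12800 → 16000 → 20000 — 3 2/3 stops higher (brighter).
Shutter speed: 1/1000 → 1/1250 → 1/1600 → 1/2000 → 1/2500 → 1/3200 → 1/4000 → 1/5000 → 1/6400 → 1/8000 — 3 stops faster (darker).
Net so far: 1 1/3 stops brighter. Aperture: f/3.2 → f/3.5 → f/4 → f/4.5 → f/5.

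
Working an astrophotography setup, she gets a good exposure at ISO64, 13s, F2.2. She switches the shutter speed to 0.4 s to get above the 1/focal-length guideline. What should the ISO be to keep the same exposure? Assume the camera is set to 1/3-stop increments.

Shutter speed: 13 → 10 → 8 → 6 → 5 → 4 → 3.2 → 2.5 → 2 → 1.6 → 1.3 → 1 → 0.8 → 0.6 → 0.5 → 0.4 — 5 stops shorter (darker).
Need 5 stops brighter from the ISO: 64 → 80 → 100 → 125 → 160 → 200 → 250 → 320 → 400 → 500 → 640 → 800 → 1000 → 1250 → 1600 → 2000.

ISO 2000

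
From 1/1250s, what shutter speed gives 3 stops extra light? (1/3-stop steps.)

Shutter speed: 1/1250 → 1/1000 → 1/800 → 1/640 → 1/500 → 1/400 → 1/320 → 1/250 → 1/200 → 1/160 — 3 stops longer (brighter).

1/160s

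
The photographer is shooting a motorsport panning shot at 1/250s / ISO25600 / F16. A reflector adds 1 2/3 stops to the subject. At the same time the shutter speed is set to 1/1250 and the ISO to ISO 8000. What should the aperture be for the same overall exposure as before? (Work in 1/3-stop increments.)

Scene light: 1 2/3 stops brighter.
Shutter speed: 1/250 → 1/320 → 1/400 → 1/500 → 1/640 → 1/800 → 1/1000 → 1/1250 — 2 1/3 stops faster (darker).
ISO: 25600 → 20000 → 16000 → 12800 → 10000 → 8000 — 1 2/3 stops lower (darker).
Net so far: 2 1/3 stops darker. Aperture: f/16 → f/14 → f/13 → f/11 → f/10 → f/9 → f/8 → f/7.1.

f/7.1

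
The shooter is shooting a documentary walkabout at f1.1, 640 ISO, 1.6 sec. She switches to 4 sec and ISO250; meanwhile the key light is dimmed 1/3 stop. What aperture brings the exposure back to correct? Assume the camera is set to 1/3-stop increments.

Scene light: 1/3 stop darker.
Shutter speed: 1.6 → 2 → 2.5 → 3.2 → 4 — 1 1/3 stops longer (brighter).
ISO: 640 → 500 → 400 → 320 → 250 — 1 1/3 stops lower (darker).
Net so far: 1/3 stop darker. Aperture: f/1.1 → f/1.0.

f/1.0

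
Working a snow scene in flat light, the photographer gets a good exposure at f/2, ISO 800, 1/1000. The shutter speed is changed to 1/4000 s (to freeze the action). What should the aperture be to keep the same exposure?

Shutter speed: 1/1000 → 1/2000 → 1/4000 — 2 stops faster (darker).
Need 2 stops brighter from the aperture: f/2 → f/1.4 → f/1.0.

f/1.0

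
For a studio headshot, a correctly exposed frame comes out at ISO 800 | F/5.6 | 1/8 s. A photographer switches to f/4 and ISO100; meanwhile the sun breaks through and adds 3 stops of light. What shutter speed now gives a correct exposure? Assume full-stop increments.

Scene light: 3 stops brighter.
Aperture: f/5.6 → f/4 — 1 stop wider (brighter).
ISO: 800 → 400 → 200 → 100 — 3 stops dropped (darker).
Net so far: 1 stop brighter. Shutter speed: 1/8 → 1/15.

1/15s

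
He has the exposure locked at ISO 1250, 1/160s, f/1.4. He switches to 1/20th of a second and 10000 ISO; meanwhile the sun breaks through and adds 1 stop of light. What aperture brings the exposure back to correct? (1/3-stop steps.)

Scene light: 1 stop brighter.
Shutter speed: 1/160 → 1/125 → 1/100 → 1/80 → 1/60 → 1/50 → 1/40 → 1/30 → 1/25 → 1/20 — 3 stops longer (brighter).
ISO: 1250 → 1600 → 2000 → 2500 → 3200 → 4000 → 5000 → 6400 → 8000 → 10000 — 3 stops higher (brighter).
Net so far: 7 stops brighter. Aperture: f/1.4 → f/1.6 → f/1.8 → f/2 → f/2.2 → f/2.5 → f/2.8 → f/3.2 → f/3.5 → f/4 → f/4.5 → f/5 → f/5.6 → f/6.3 → f/7.1 → f/8 → f/9 → f/10 → f/11 → f/13 → f/14 → f/16.

f/16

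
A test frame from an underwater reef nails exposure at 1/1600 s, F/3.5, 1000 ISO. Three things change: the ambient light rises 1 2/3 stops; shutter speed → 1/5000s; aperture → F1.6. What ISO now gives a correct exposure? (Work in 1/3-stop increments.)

ISO 200

Scene light: 1 2/3 stops brighter.
Shutter speed: 1/1600 → 1/2000 → 1/2500 → 1/3200 → 1/4000 → 1/5000 — 1 2/3 stops faster (darker).
Aperture: f/3.5 → f/3.2 → f/2.8 → f/2.5 → f/2.2 → f/2 → f/1.8 → f/1.6 — 2 1/3 stops opened up (brighter).
Net so far: 2 1/3 stops brighter. ISO: 1000 → 800 → 640 → 500 → 400 → 320 → 250 → 200.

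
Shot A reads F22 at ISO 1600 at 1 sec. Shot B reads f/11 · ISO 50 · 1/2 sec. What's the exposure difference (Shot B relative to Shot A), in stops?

Aperture: f/22 → f/16 → f/11 — 2 stops opened up (brighter).
Shutter speed: 1 → 1/2 — 1 stop faster (darker).
ISO: 1600 → 800 → 400 → 200 → 100 → 50 — 5 stops dropped (darker).
Net: +2 −1 −5 = −4 stops.

4 stops darker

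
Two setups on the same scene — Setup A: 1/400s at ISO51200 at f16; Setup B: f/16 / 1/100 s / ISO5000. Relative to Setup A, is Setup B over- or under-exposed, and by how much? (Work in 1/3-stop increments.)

Aperture: unchanged.
Shutter speed: 1/400 → 1/320 → 1/250 → 1/200 → 1/160 → 1/125 → 1/100 — 2 stops slower (brighter).
ISO: 51200 → 40000 → 32000 → 25600 → 20000 → 16000 → 12800 → 10000 → 8000 → 6400 → 5000 — 3 1/3 stops lower (darker).
Net: +2 −3 1/3 = −1 1/3 stops.

1 1/3 stops darker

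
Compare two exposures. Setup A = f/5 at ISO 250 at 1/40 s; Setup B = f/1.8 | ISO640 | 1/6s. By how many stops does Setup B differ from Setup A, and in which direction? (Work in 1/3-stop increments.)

7 stops brighter

Aperture: f/5 → f/4.5 → f/4 → f/3.5 → f/3.2 → f/2.8 → f/2.5 → f/2.2 → f/2 → f/1.8 — 3 stops wider (brighter).
Shutter speed: 1/40 → 1/30 → 1/25 → 1/20 → 1/15 → 1/13 → 1/10 → 1/8 → 1/6 — 2 2/3 stops slower (brighter).
ISO: 250 → 320 → 400 → 500 → 640 — 1 1/3 stops raised (brighter).
Net: +3 +2 2/3 +1 1/3 = +7 stops.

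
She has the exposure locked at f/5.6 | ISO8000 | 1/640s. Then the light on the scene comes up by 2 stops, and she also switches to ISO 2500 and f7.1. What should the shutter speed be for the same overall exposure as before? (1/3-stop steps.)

1/500s

Scene light: 2 stops brighter.
ISO: 8000 → 6400 → 5000 → 4000 → 3200 → 2500 — 1 2/3 stops dropped (darker).
Aperture: f/5.6 → f/6.3 → f/7.1 — 2/3 stop narrower (darker).
Net so far: 1/3 stop darker. Shutter speed: 1/640 → 1/500.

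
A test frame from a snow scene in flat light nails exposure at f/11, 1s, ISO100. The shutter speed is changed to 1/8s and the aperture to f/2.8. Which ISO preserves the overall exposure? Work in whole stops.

ISO 50

Shutter speed: 1 → 1/2 → 1/4 → 1/8 — 3 stops faster (darker).
Aperture: f/11 → f/8 → f/5.6 → f/4 → f/2.8 — 4 stops larger aperture (brighter).
Net change so far: 1 stop brighter. Offset with the ISO: 100 → 50.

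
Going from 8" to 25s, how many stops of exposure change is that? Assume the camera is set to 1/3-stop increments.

8 → 10 → 13 → 15 → 20 → 25 — count the steps: 5 third-stops = 1 2/3 stops.

1 2/3 stops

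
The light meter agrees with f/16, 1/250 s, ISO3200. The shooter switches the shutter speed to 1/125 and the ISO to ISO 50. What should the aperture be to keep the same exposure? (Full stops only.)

f/2.8

Shutter speed: 1/250 → 1/125 — 1 stop slower (brighter).
ISO: 3200 → 1600 → 800 → 400 → 200 → 100 → 50 — 6 stops dropped (darker).
Net change so far: 5 stops darker. Offset with the aperture: f/16 → f/11 → f/8 → f/5.6 → f/4 → f/2.8.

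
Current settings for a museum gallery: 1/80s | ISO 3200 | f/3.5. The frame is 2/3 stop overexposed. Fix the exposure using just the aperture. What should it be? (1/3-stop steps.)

f/4.5

Overexposed by 2/3 stop → need 2/3 stop darker.
Aperture: f/3.5 → f/4 → f/4.5.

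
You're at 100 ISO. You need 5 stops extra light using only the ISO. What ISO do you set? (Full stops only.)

ISO: 100 → 200 → 400 → 800 → 1600 → 3200 — 5 stops higher (brighter).

ISO 3200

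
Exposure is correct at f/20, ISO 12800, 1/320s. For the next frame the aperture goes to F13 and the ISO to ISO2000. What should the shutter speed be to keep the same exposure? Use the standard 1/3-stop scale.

1/125s

Aperture: f/20 → f/18 → f/16 → f/14 → f/13 — 1 1/3 stops opened up (brighter).
ISO: 12800 → 10000 → 8000 → 6400 → 5000 → 4000 → 3200 → 2500 → 2000 — 2 2/3 stops lower (darker).
Net change so far: 1 1/3 stops darker. Offset with the shutter speed: 1/320 → 1/250 → 1/200 → 1/160 → 1/125.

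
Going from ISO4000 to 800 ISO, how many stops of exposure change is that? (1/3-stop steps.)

4000 → 3200 → 2500 → 2000 → 1600 → 1250 → 1000 → 800 — count the steps: 7 third-stops = 2 1/3 stops.

2 1/3 stops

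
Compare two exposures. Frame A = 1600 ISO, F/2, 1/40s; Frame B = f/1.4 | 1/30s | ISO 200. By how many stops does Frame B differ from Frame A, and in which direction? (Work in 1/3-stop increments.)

Aperture: f/2 → f/1.8 → f/1.6 → f/1.4 — 1 stop wider (brighter).
Shutter speed: 1/40 → 1/30 — 1/3 stop longer (brighter).
ISO: 1600 → 1250 → 1000 → 800 → 640 → 500 → 400 → 320 → 250 → 200 — 3 stops lower (darker).
Net: +1 +1/3 −3 = −1 2/3 stops.

1 2/3 stops darker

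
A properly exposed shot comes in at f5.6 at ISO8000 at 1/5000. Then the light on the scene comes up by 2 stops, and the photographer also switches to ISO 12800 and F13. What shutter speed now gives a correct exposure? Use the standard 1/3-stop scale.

Scene light: 2 stops brighter.
ISO: 8000 → 10000 → 12800 — 2/3 stop higher (brighter).
Aperture: f/5.6 → f/6.3 → f/7.1 → f/8 → f/9 → f/10 → f/11 → f/13 — 2 1/3 stops narrower (darker).
Net so far: 1/3 stop brighter. Shutter speed: 1/5000 → 1/6400.

1/6400s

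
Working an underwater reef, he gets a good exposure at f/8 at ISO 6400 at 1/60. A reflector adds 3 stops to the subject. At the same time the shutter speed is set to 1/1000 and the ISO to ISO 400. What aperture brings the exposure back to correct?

f/1.4

Scene light: 3 stops brighter.
Shutter speed: 1/60 → 1/125 → 1/250 → 1/500 → 1/1000 — 4 stops faster (darker).
ISO: 6400 → 3200 → 1600 → 800 → 400 — 4 stops lower (darker).
Net so far: 5 stops darker. Aperture: f/8 → f/5.6 → f/4 → f/2.8 → f/2 → f/1.4.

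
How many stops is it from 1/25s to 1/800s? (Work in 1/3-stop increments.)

5 stops

1/25 → 1/30 → 1/40 → 1/50 → 1/60 → 1/80 → 1/100 → 1/125 → 1/160 → 1/200 → 1/250 → 1/320 → 1/400 → 1/500 → 1/640 → 1/800 — count the steps: 15 third-stops = 5 stops.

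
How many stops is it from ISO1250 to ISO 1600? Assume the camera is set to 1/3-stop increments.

1250 → 1600 — count the steps: 1 third-stops = 1/3 stop.

1/3 stop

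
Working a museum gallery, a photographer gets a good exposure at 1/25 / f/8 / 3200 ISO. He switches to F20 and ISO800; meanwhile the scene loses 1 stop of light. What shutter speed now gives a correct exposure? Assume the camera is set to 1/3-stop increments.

Scene light: 1 stop darker.
Aperture: f/8 → f/9 → f/10 → f/11 → f/13 → f/14 → f/16 → f/18 → f/20 — 2 2/3 stops stopped down (darker).
ISO: 3200 → 2500 → 2000 → 1600 → 1250 → 1000 → 800 — 2 stops lower (darker).
Net so far: 5 2/3 stops darker. Shutter speed: 1/25 → 1/20 → 1/15 → 1/13 → 1/10 → 1/8 → 1/6 → 1/5 → 1/4 → 0.3 → 0.4 → 0.5 → 0.6 → 0.8 → 1 → 1.3 → 1.6 → 2.

2 s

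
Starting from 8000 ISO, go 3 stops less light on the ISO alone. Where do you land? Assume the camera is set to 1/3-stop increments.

ISO 1000

ISO: 8000 → 6400 → 5000 → 4000 → 3200 → 2500 → 2000 → 1600 → 1250 → 1000 — 3 stops dropped (darker).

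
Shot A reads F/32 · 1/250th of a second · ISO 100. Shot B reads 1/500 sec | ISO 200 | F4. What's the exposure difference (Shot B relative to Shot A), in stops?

Aperture: f/32 → f/22 → f/16 → f/11 → f/8 → f/5.6 → f/4 — 6 stops larger aperture (brighter).
Shutter speed: 1/250 → 1/500 — 1 stop shorter (darker).
ISO: 100 → 200 — 1 stop raised (brighter).
Net: +6 −1 +1 = +6 stops.

6 stops brighter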